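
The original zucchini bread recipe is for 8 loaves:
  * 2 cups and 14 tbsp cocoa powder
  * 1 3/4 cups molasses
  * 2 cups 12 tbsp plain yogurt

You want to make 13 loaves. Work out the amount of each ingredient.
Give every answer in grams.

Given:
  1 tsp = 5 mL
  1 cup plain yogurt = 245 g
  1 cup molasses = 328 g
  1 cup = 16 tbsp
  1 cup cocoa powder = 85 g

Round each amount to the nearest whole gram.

cocoa powder: 397 g; molasses: 933 g; plain yogurt: 1095 g

Scaling factor: 13/8 = 1.625.
cocoa powder: (2 cup + 14 tbsp = 2.875 cup) × 13/8 × 85 g/cup ≈ 397 g
molasses: 1.75 cup × 13/8 × 328 g/cup ≈ 933 g
plain yogurt: (2 cup + 12 tbsp = 2.75 cup) × 13/8 × 245 g/cup ≈ 1095 g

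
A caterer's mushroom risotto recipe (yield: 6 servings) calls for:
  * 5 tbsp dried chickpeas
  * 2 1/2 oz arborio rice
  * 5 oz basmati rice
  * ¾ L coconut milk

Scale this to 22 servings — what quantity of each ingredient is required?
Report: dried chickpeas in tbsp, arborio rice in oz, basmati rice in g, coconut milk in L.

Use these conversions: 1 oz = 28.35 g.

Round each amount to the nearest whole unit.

Scaling factor: 22/6 = 11/3.
dried chickpeas: 5 tbsp × 11/3 ≈ 18 tbsp
arborio rice: 2.5 oz × 11/3 ≈ 9 oz
basmati rice: 5 oz × 11/3 × 28.35 g/oz ≈ 520 g
coconut milk: 0.75 L × 11/3 ≈ 3 L

dried chickpeas: 18 tbsp; arborio rice: 9 oz; basmati rice: 520 g; coconut milk: 3 L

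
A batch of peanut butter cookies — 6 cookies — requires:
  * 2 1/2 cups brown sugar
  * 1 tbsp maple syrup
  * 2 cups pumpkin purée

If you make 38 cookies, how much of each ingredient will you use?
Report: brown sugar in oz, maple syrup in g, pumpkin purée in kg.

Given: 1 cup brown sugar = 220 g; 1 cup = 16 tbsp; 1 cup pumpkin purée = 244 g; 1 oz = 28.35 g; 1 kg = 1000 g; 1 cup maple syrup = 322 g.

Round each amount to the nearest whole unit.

brown sugar: 123 oz; maple syrup: 127 g; pumpkin purée: 3 kg

Scaling factor: 38/6 = 19/3.
brown sugar: 2.5 cup × 19/3 × 220 g/cup ÷ 28.35 g/oz ≈ 123 oz
maple syrup: 1 tbsp × 19/3 ÷ 16 tbsp/cup × 322 g/cup ≈ 127 g
pumpkin purée: 2 cup × 19/3 × 244 g/cup ÷ 1000 g/kg ≈ 3 kg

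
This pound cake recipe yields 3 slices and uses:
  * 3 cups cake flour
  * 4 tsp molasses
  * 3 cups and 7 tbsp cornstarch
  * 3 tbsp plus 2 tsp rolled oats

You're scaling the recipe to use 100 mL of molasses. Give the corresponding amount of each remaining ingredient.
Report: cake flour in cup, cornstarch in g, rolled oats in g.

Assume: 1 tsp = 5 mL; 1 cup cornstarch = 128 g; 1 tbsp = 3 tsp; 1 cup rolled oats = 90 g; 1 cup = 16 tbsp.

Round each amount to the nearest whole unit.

cake flour: 15 cup; cornstarch: 2200 g; rolled oats: 103 g

The original recipe has 20 mL of molasses, so the scaling factor is 100 ÷ 20 = 5.
cake flour: 3 cup × 5 = 15 cup
cornstarch: (3 cup + 7 tbsp = 3.4375 cup) × 5 × 128 g/cup = 2200 g
rolled oats: (3 tbsp + 2 tsp = 11/3 tbsp) × 5 ÷ 16 tbsp/cup × 90 g/cup ≈ 103 g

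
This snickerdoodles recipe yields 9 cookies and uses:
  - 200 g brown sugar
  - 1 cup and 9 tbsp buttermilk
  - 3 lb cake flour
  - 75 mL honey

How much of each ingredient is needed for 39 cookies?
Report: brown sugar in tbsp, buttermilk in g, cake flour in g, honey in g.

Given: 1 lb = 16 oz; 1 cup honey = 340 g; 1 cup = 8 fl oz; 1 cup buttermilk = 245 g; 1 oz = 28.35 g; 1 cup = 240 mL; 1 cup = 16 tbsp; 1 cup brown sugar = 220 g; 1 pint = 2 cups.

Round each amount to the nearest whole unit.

Scaling factor: 39/9 = 13/3.
brown sugar: 200 g × 13/3 ÷ 220 g/cup × 16 tbsp/cup ≈ 63 tbsp
buttermilk: (1 cup + 9 tbsp = 1.5625 cup) × 13/3 × 245 g/cup ≈ 1659 g
cake flour: 3 lb × 13/3 × 16 oz/lb × 28.35 g/oz ≈ 5897 g
honey: 75 mL × 13/3 ÷ 240 mL/cup × 340 g/cup ≈ 460 g

brown sugar: 63 tbsp; buttermilk: 1659 g; cake flour: 5897 g; honey: 460 g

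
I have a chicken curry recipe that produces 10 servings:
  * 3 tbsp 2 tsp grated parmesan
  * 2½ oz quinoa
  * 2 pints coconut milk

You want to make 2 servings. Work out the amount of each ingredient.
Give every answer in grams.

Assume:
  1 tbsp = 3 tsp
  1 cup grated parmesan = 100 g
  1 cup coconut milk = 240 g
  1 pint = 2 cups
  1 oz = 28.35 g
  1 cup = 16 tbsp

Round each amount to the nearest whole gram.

Scaling factor: 2/10 = 1/5 = 0.2.
grated parmesan: (3 tbsp + 2 tsp = 11/3 tbsp) × 1/5 ÷ 16 tbsp/cup × 100 g/cup ≈ 5 g
quinoa: 2.5 oz × 1/5 × 28.35 g/oz ≈ 14 g
coconut milk: 2 pint × 1/5 × 2 cup/pint × 240 g/cup = 192 g

grated parmesan: 5 g; quinoa: 14 g; coconut milk: 192 g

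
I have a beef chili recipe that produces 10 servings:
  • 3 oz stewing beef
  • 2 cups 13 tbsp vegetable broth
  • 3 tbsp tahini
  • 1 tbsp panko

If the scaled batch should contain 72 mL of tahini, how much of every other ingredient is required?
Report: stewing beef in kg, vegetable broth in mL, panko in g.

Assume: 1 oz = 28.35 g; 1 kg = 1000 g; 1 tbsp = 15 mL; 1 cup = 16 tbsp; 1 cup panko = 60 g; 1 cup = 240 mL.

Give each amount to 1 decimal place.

stewing beef: 0.1 kg; vegetable broth: 1080.0 mL; panko: 6.0 g

The original recipe has 45 mL of tahini, so the scaling factor is 72 ÷ 45 = 8/5 = 1.6.
stewing beef: 3 oz × 8/5 × 28.35 g/oz ÷ 1000 g/kg ≈ 0.1 kg
vegetable broth: (2 cup + 13 tbsp = 2.8125 cup) × 8/5 × 240 mL/cup = 1080.0 mL
panko: 1 tbsp × 8/5 ÷ 16 tbsp/cup × 60 g/cup = 6.0 g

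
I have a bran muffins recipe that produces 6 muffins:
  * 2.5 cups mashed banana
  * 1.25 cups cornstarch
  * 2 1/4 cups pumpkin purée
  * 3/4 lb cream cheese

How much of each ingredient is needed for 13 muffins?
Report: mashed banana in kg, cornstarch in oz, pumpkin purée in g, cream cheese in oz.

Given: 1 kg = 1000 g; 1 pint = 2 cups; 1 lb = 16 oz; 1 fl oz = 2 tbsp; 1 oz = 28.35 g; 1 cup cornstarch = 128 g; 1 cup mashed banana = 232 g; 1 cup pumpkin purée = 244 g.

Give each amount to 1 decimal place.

Scaling factor: 13/6.
mashed banana: 2.5 cup × 13/6 × 232 g/cup ÷ 1000 g/kg ≈ 1.3 kg
cornstarch: 1.25 cup × 13/6 × 128 g/cup ÷ 28.35 g/oz ≈ 12.2 oz
pumpkin purée: 2.25 cup × 13/6 × 244 g/cup = 1189.5 g
cream cheese: 0.75 lb × 13/6 × 16 oz/lb = 26.0 oz

mashed banana: 1.3 kg; cornstarch: 12.2 oz; pumpkin purée: 1189.5 g; cream cheese: 26.0 oz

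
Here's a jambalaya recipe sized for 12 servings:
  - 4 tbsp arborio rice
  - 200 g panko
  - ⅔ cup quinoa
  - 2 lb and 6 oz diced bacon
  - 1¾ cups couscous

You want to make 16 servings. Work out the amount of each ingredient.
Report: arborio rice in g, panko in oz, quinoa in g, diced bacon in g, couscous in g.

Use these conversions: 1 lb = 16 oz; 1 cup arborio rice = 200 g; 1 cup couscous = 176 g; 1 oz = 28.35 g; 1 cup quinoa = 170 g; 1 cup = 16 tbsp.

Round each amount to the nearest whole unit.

arborio rice: 67 g; panko: 9 oz; quinoa: 151 g; diced bacon: 1436 g; couscous: 411 g

Scaling factor: 16/12 = 4/3.
arborio rice: 4 tbsp × 4/3 ÷ 16 tbsp/cup × 200 g/cup ≈ 67 g
panko: 200 g × 4/3 ÷ 28.35 g/oz ≈ 9 oz
quinoa: 2/3 cup × 4/3 × 170 g/cup ≈ 151 g
diced bacon: (2 lb + 6 oz = 2.375 lb) × 4/3 × 16 oz/lb × 28.35 g/oz ≈ 1436 g
couscous: 1.75 cup × 4/3 × 176 g/cup ≈ 411 g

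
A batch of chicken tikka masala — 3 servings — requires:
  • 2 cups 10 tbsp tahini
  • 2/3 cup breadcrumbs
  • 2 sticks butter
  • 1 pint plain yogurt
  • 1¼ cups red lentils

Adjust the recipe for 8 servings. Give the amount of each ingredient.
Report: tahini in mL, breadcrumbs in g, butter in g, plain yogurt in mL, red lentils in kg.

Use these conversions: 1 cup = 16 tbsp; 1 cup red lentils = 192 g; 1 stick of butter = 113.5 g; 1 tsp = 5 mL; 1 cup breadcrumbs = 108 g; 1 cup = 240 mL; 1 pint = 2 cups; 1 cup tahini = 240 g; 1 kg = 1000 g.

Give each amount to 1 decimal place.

tahini: 1680.0 mL; breadcrumbs: 192.0 g; butter: 605.3 g; plain yogurt: 1280.0 mL; red lentils: 0.6 kg

Scaling factor: 8/3.
tahini: (2 cup + 10 tbsp = 2.625 cup) × 8/3 × 240 mL/cup = 1680.0 mL
breadcrumbs: 2/3 cup × 8/3 × 108 g/cup = 192.0 g
butter: 2 stick × 8/3 × 113.5 g/stick ≈ 605.3 g
plain yogurt: 1 pint × 8/3 × 2 cup/pint × 240 mL/cup = 1280.0 mL
red lentils: 1.25 cup × 8/3 × 192 g/cup ÷ 1000 g/kg ≈ 0.6 kg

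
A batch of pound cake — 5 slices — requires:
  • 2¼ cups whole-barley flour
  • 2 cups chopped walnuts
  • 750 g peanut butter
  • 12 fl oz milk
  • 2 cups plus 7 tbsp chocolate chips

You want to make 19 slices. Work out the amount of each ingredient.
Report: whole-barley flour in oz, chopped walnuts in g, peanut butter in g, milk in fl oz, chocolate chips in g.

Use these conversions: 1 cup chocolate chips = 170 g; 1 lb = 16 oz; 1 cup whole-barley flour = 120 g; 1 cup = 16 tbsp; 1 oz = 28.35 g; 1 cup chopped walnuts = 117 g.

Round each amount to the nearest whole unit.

Scaling factor: 19/5 = 3.8.
whole-barley flour: 2.25 cup × 19/5 × 120 g/cup ÷ 28.35 g/oz ≈ 36 oz
chopped walnuts: 2 cup × 19/5 × 117 g/cup ≈ 889 g
peanut butter: 750 g × 19/5 = 2850 g
milk: 12 fl oz × 19/5 ≈ 46 fl oz
chocolate chips: (2 cup + 7 tbsp = 2.4375 cup) × 19/5 × 170 g/cup ≈ 1575 g

whole-barley flour: 36 oz; chopped walnuts: 889 g; peanut butter: 2850 g; milk: 46 fl oz; chocolate chips: 1575 g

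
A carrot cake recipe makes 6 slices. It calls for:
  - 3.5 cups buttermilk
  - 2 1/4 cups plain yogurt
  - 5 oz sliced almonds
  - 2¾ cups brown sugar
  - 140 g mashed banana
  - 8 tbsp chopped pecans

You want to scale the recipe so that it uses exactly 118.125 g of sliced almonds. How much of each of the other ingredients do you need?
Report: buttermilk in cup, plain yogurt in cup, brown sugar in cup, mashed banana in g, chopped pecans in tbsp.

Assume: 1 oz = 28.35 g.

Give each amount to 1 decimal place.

buttermilk: 2.9 cup; plain yogurt: 1.9 cup; brown sugar: 2.3 cup; mashed banana: 116.7 g; chopped pecans: 6.7 tbsp

The original recipe has 141.75 g of sliced almonds, so the scaling factor is 118.125 ÷ 141.75 = 5/6.
buttermilk: 3.5 cup × 5/6 ≈ 2.9 cup
plain yogurt: 2.25 cup × 5/6 ≈ 1.9 cup
brown sugar: 2.75 cup × 5/6 ≈ 2.3 cup
mashed banana: 140 g × 5/6 ≈ 116.7 g
chopped pecans: 8 tbsp × 5/6 ≈ 6.7 tbsp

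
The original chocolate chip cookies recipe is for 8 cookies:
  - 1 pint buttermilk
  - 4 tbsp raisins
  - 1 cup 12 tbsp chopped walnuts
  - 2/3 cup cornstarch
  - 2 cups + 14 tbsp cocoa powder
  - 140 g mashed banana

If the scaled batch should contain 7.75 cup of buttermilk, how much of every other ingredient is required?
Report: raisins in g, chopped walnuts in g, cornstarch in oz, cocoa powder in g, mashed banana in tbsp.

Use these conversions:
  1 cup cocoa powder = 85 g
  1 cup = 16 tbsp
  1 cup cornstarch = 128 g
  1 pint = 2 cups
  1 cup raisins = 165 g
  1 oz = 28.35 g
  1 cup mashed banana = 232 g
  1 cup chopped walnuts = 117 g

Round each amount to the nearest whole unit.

raisins: 160 g; chopped walnuts: 793 g; cornstarch: 12 oz; cocoa powder: 947 g; mashed banana: 37 tbsp

The original recipe has 2 cup of buttermilk, so the scaling factor is 7.75 ÷ 2 = 31/8 = 3.875.
raisins: 4 tbsp × 31/8 ÷ 16 tbsp/cup × 165 g/cup ≈ 160 g
chopped walnuts: (1 cup + 12 tbsp = 1.75 cup) × 31/8 × 117 g/cup ≈ 793 g
cornstarch: 2/3 cup × 31/8 × 128 g/cup ÷ 28.35 g/oz ≈ 12 oz
cocoa powder: (2 cup + 14 tbsp = 2.875 cup) × 31/8 × 85 g/cup ≈ 947 g
mashed banana: 140 g × 31/8 ÷ 232 g/cup × 16 tbsp/cup ≈ 37 tbsp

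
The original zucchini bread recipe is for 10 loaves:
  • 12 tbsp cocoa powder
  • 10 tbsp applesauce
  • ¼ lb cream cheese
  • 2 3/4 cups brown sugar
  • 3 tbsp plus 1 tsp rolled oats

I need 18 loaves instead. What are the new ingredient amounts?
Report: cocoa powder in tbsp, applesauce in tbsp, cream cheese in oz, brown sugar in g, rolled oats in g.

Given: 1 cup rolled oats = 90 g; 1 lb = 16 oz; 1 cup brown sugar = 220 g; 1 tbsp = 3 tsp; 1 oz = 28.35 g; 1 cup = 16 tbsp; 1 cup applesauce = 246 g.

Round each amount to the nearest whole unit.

cocoa powder: 22 tbsp; applesauce: 18 tbsp; cream cheese: 7 oz; brown sugar: 1089 g; rolled oats: 34 g

Scaling factor: 18/10 = 9/5 = 1.8.
cocoa powder: 12 tbsp × 9/5 ≈ 22 tbsp
applesauce: 10 tbsp × 9/5 = 18 tbsp
cream cheese: 0.25 lb × 9/5 × 16 oz/lb ≈ 7 oz
brown sugar: 2.75 cup × 9/5 × 220 g/cup = 1089 g
rolled oats: (3 tbsp + 1 tsp = 10/3 tbsp) × 9/5 ÷ 16 tbsp/cup × 90 g/cup ≈ 34 g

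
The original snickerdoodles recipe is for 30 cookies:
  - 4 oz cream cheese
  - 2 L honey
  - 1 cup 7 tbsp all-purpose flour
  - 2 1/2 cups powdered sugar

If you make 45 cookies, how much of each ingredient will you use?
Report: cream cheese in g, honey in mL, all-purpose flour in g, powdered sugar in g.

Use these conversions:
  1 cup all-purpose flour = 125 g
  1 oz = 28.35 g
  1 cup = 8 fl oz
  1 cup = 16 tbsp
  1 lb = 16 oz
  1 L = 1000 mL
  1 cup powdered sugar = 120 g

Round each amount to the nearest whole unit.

Scaling factor: 45/30 = 3/2 = 1.5.
cream cheese: 4 oz × 3/2 × 28.35 g/oz ≈ 170 g
honey: 2 L × 3/2 × 1000 mL/L = 3000 mL
all-purpose flour: (1 cup + 7 tbsp = 1.4375 cup) × 3/2 × 125 g/cup ≈ 270 g
powdered sugar: 2.5 cup × 3/2 × 120 g/cup = 450 g

cream cheese: 170 g; honey: 3000 mL; all-purpose flour: 270 g; powdered sugar: 450 g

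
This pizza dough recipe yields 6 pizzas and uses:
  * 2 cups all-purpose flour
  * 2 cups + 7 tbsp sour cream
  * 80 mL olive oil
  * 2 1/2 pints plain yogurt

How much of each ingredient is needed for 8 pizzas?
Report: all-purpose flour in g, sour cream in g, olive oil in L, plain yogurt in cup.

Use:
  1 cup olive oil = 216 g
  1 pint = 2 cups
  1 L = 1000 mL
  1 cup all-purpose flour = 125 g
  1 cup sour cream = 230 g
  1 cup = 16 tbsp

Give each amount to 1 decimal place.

Scaling factor: 8/6 = 4/3.
all-purpose flour: 2 cup × 4/3 × 125 g/cup ≈ 333.3 g
sour cream: (2 cup + 7 tbsp = 2.4375 cup) × 4/3 × 230 g/cup = 747.5 g
olive oil: 80 mL × 4/3 ÷ 1000 mL/L ≈ 0.1 L
plain yogurt: 2.5 pint × 4/3 × 2 cup/pint ≈ 6.7 cup

all-purpose flour: 333.3 g; sour cream: 747.5 g; olive oil: 0.1 L; plain yogurt: 6.7 cup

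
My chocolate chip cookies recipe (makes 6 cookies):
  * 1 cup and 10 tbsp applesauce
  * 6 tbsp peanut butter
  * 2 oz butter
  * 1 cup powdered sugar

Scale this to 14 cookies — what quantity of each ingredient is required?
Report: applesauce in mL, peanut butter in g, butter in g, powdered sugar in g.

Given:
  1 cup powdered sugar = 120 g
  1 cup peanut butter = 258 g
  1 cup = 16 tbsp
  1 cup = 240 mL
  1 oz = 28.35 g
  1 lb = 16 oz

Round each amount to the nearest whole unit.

applesauce: 910 mL; peanut butter: 226 g; butter: 132 g; powdered sugar: 280 g

Scaling factor: 14/6 = 7/3.
applesauce: (1 cup + 10 tbsp = 1.625 cup) × 7/3 × 240 mL/cup = 910 mL
peanut butter: 6 tbsp × 7/3 ÷ 16 tbsp/cup × 258 g/cup ≈ 226 g
butter: 2 oz × 7/3 × 28.35 g/oz ≈ 132 g
powdered sugar: 1 cup × 7/3 × 120 g/cup = 280 g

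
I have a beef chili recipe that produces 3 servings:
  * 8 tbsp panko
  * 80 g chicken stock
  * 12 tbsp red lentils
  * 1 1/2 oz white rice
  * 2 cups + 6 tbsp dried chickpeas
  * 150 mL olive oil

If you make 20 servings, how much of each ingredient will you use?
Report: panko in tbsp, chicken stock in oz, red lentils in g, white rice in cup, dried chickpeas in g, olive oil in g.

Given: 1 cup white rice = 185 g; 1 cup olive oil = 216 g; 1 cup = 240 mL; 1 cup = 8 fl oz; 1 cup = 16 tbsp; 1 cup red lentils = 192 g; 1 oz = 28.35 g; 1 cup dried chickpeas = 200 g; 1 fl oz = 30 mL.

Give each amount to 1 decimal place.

Scaling factor: 20/3.
panko: 8 tbsp × 20/3 ≈ 53.3 tbsp
chicken stock: 80 g × 20/3 ÷ 28.35 g/oz ≈ 18.8 oz
red lentils: 12 tbsp × 20/3 ÷ 16 tbsp/cup × 192 g/cup = 960.0 g
white rice: 1.5 oz × 20/3 × 28.35 g/oz ÷ 185 g/cup ≈ 1.5 cup
dried chickpeas: (2 cup + 6 tbsp = 2.375 cup) × 20/3 × 200 g/cup ≈ 3166.7 g
olive oil: 150 mL × 20/3 ÷ 240 mL/cup × 216 g/cup = 900.0 g

panko: 53.3 tbsp; chicken stock: 18.8 oz; red lentils: 960.0 g; white rice: 1.5 cup; dried chickpeas: 3166.7 g; olive oil: 900.0 g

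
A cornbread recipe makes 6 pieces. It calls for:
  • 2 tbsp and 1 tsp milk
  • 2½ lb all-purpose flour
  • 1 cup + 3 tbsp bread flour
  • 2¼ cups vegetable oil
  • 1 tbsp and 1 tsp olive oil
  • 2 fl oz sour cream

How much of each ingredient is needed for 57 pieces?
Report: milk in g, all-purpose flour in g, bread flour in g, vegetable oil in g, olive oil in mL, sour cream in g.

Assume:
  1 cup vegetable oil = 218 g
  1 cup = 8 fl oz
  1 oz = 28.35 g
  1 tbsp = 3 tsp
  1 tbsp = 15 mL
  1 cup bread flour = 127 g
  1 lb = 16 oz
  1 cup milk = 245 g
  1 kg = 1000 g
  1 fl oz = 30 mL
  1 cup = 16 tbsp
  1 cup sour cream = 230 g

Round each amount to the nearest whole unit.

milk: 339 g; all-purpose flour: 10773 g; bread flour: 1433 g; vegetable oil: 4660 g; olive oil: 190 mL; sour cream: 546 g

Scaling factor: 57/6 = 19/2 = 9.5.
milk: (2 tbsp + 1 tsp = 7/3 tbsp) × 19/2 ÷ 16 tbsp/cup × 245 g/cup ≈ 339 g
all-purpose flour: 2.5 lb × 19/2 × 16 oz/lb × 28.35 g/oz = 10773 g
bread flour: (1 cup + 3 tbsp = 1.1875 cup) × 19/2 × 127 g/cup ≈ 1433 g
vegetable oil: 2.25 cup × 19/2 × 218 g/cup ≈ 4660 g
olive oil: (1 tbsp + 1 tsp = 4/3 tbsp) × 19/2 × 15 mL/tbsp = 190 mL
sour cream: 2 fl oz × 19/2 ÷ 8 fl oz/cup × 230 g/cup ≈ 546 g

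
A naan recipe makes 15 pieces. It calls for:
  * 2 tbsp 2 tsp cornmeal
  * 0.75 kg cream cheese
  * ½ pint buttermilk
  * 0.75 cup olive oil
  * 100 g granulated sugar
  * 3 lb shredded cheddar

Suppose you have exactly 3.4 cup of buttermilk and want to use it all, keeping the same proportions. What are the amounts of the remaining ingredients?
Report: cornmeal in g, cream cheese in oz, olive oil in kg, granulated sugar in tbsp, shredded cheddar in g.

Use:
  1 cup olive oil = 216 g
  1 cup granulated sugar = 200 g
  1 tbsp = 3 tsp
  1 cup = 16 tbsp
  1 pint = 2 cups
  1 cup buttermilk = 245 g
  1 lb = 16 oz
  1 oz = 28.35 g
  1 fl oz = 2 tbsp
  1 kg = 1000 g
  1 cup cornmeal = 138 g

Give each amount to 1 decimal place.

cornmeal: 78.2 g; cream cheese: 89.9 oz; olive oil: 0.6 kg; granulated sugar: 27.2 tbsp; shredded cheddar: 4626.7 g

The original recipe has 1 cup of buttermilk, so the scaling factor is 3.4 ÷ 1 = 17/5 = 3.4.
cornmeal: (2 tbsp + 2 tsp = 8/3 tbsp) × 17/5 ÷ 16 tbsp/cup × 138 g/cup = 78.2 g
cream cheese: 0.75 kg × 17/5 × 1000 g/kg ÷ 28.35 g/oz ≈ 89.9 oz
olive oil: 0.75 cup × 17/5 × 216 g/cup ÷ 1000 g/kg ≈ 0.6 kg
granulated sugar: 100 g × 17/5 ÷ 200 g/cup × 16 tbsp/cup = 27.2 tbsp
shredded cheddar: 3 lb × 17/5 × 16 oz/lb × 28.35 g/oz ≈ 4626.7 g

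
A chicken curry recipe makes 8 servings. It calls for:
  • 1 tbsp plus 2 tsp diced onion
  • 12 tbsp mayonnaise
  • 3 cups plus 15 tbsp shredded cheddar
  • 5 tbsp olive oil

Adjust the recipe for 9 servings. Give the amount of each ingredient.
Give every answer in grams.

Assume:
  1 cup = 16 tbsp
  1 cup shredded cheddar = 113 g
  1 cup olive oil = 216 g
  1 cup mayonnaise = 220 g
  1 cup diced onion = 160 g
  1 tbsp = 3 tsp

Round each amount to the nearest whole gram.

Scaling factor: 9/8 = 1.125.
diced onion: (1 tbsp + 2 tsp = 5/3 tbsp) × 9/8 ÷ 16 tbsp/cup × 160 g/cup ≈ 19 g
mayonnaise: 12 tbsp × 9/8 ÷ 16 tbsp/cup × 220 g/cup ≈ 186 g
shredded cheddar: (3 cup + 15 tbsp = 3.9375 cup) × 9/8 × 113 g/cup ≈ 501 g
olive oil: 5 tbsp × 9/8 ÷ 16 tbsp/cup × 216 g/cup ≈ 76 g

diced onion: 19 g; mayonnaise: 186 g; shredded cheddar: 501 g; olive oil: 76 g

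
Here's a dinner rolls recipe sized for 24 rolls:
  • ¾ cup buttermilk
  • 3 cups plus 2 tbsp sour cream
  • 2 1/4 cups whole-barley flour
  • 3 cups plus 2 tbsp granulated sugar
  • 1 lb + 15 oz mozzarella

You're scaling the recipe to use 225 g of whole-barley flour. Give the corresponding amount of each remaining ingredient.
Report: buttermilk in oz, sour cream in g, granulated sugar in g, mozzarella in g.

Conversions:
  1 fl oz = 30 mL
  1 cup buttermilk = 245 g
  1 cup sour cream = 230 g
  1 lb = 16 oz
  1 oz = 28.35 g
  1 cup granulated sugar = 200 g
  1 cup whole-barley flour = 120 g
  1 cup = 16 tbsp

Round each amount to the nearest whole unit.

The original recipe has 270 g of whole-barley flour, so the scaling factor is 225 ÷ 270 = 5/6.
buttermilk: 0.75 cup × 5/6 × 245 g/cup ÷ 28.35 g/oz ≈ 5 oz
sour cream: (3 cup + 2 tbsp = 3.125 cup) × 5/6 × 230 g/cup ≈ 599 g
granulated sugar: (3 cup + 2 tbsp = 3.125 cup) × 5/6 × 200 g/cup ≈ 521 g
mozzarella: (1 lb + 15 oz = 1.9375 lb) × 5/6 × 16 oz/lb × 28.35 g/oz ≈ 732 g

buttermilk: 5 oz; sour cream: 599 g; granulated sugar: 521 g; mozzarella: 732 g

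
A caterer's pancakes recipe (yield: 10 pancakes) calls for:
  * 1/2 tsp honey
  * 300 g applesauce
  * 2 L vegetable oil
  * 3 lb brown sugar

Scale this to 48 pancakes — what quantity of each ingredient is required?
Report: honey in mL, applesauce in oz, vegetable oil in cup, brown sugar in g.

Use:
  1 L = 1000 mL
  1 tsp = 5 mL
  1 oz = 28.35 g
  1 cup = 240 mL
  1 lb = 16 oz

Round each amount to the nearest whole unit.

Scaling factor: 48/10 = 24/5 = 4.8.
honey: 0.5 tsp × 24/5 × 5 mL/tsp = 12 mL
applesauce: 300 g × 24/5 ÷ 28.35 g/oz ≈ 51 oz
vegetable oil: 2 L × 24/5 × 1000 mL/L ÷ 240 mL/cup = 40 cup
brown sugar: 3 lb × 24/5 × 16 oz/lb × 28.35 g/oz ≈ 6532 g

honey: 12 mL; applesauce: 51 oz; vegetable oil: 40 cup; brown sugar: 6532 g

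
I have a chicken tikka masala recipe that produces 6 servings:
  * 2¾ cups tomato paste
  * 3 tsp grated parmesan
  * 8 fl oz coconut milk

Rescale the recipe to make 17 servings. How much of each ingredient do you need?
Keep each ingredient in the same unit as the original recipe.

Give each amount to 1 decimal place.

Scaling factor: 17/6.
tomato paste: 2.75 cup × 17/6 ≈ 7.8 cup
grated parmesan: 3 tsp × 17/6 = 8.5 tsp
coconut milk: 8 fl oz × 17/6 ≈ 22.7 fl oz

tomato paste: 7.8 cup; grated parmesan: 8.5 tsp; coconut milk: 22.7 fl oz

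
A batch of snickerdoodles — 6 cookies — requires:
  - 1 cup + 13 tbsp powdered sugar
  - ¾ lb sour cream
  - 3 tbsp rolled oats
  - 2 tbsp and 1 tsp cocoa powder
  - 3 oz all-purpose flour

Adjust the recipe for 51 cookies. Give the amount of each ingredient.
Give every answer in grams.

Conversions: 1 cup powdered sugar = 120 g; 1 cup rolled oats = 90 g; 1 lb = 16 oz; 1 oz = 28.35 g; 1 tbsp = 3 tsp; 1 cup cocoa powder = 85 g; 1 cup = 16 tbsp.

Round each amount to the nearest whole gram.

powdered sugar: 1849 g; sour cream: 2892 g; rolled oats: 143 g; cocoa powder: 105 g; all-purpose flour: 723 g

Scaling factor: 51/6 = 17/2 = 8.5.
powdered sugar: (1 cup + 13 tbsp = 1.8125 cup) × 17/2 × 120 g/cup ≈ 1849 g
sour cream: 0.75 lb × 17/2 × 16 oz/lb × 28.35 g/oz ≈ 2892 g
rolled oats: 3 tbsp × 17/2 ÷ 16 tbsp/cup × 90 g/cup ≈ 143 g
cocoa powder: (2 tbsp + 1 tsp = 7/3 tbsp) × 17/2 ÷ 16 tbsp/cup × 85 g/cup ≈ 105 g
all-purpose flour: 3 oz × 17/2 × 28.35 g/oz ≈ 723 g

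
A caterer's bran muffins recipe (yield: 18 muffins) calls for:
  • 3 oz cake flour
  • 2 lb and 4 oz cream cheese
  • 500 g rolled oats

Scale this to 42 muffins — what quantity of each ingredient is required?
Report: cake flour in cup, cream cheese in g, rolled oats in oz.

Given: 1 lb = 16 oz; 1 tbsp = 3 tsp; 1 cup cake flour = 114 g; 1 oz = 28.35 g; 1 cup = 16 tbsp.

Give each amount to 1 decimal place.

cake flour: 1.7 cup; cream cheese: 2381.4 g; rolled oats: 41.2 oz

Scaling factor: 42/18 = 7/3.
cake flour: 3 oz × 7/3 × 28.35 g/oz ÷ 114 g/cup ≈ 1.7 cup
cream cheese: (2 lb + 4 oz = 2.25 lb) × 7/3 × 16 oz/lb × 28.35 g/oz = 2381.4 g
rolled oats: 500 g × 7/3 ÷ 28.35 g/oz ≈ 41.2 oz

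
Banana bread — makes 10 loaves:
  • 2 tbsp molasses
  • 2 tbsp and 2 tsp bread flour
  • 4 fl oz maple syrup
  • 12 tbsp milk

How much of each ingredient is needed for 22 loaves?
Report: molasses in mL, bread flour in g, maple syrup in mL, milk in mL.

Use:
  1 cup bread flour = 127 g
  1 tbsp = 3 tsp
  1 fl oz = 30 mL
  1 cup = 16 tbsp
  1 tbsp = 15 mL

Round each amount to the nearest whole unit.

molasses: 66 mL; bread flour: 47 g; maple syrup: 264 mL; milk: 396 mL

Scaling factor: 22/10 = 11/5 = 2.2.
molasses: 2 tbsp × 11/5 × 15 mL/tbsp = 66 mL
bread flour: (2 tbsp + 2 tsp = 8/3 tbsp) × 11/5 ÷ 16 tbsp/cup × 127 g/cup ≈ 47 g
maple syrup: 4 fl oz × 11/5 × 30 mL/fl oz = 264 mL
milk: 12 tbsp × 11/5 × 15 mL/tbsp = 396 mL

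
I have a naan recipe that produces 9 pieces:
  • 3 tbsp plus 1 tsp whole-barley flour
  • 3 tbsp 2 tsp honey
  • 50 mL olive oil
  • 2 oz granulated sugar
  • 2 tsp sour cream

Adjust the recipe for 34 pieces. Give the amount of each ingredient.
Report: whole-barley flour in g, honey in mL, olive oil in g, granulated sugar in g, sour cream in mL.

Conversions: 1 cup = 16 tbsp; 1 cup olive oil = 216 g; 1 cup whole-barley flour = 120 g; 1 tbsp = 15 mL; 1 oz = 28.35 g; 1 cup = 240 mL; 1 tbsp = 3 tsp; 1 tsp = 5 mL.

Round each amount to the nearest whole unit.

whole-barley flour: 94 g; honey: 208 mL; olive oil: 170 g; granulated sugar: 214 g; sour cream: 38 mL

Scaling factor: 34/9.
whole-barley flour: (3 tbsp + 1 tsp = 10/3 tbsp) × 34/9 ÷ 16 tbsp/cup × 120 g/cup ≈ 94 g
honey: (3 tbsp + 2 tsp = 11/3 tbsp) × 34/9 × 15 mL/tbsp ≈ 208 mL
olive oil: 50 mL × 34/9 ÷ 240 mL/cup × 216 g/cup = 170 g
granulated sugar: 2 oz × 34/9 × 28.35 g/oz ≈ 214 g
sour cream: 2 tsp × 34/9 × 5 mL/tsp ≈ 38 mL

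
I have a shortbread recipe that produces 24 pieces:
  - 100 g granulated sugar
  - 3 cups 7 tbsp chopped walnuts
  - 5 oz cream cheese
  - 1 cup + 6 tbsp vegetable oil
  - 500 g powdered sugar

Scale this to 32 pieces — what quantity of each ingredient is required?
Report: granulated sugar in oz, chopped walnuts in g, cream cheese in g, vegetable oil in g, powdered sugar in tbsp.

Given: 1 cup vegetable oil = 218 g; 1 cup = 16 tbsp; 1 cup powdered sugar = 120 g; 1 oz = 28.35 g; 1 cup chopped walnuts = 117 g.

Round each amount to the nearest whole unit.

Scaling factor: 32/24 = 4/3.
granulated sugar: 100 g × 4/3 ÷ 28.35 g/oz ≈ 5 oz
chopped walnuts: (3 cup + 7 tbsp = 3.4375 cup) × 4/3 × 117 g/cup ≈ 536 g
cream cheese: 5 oz × 4/3 × 28.35 g/oz = 189 g
vegetable oil: (1 cup + 6 tbsp = 1.375 cup) × 4/3 × 218 g/cup ≈ 400 g
powdered sugar: 500 g × 4/3 ÷ 120 g/cup × 16 tbsp/cup ≈ 89 tbsp

granulated sugar: 5 oz; chopped walnuts: 536 g; cream cheese: 189 g; vegetable oil: 400 g; powdered sugar: 89 tbsp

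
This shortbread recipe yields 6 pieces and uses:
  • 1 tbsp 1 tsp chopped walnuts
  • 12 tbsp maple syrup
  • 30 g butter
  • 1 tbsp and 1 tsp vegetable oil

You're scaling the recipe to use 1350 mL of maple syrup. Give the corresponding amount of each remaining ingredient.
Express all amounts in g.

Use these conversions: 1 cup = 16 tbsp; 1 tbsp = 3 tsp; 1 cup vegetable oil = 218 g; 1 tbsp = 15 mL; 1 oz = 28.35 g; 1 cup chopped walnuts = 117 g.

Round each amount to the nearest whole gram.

chopped walnuts: 73 g; butter: 225 g; vegetable oil: 136 g

The original recipe has 180 mL of maple syrup, so the scaling factor is 1350 ÷ 180 = 15/2 = 7.5.
chopped walnuts: (1 tbsp + 1 tsp = 4/3 tbsp) × 15/2 ÷ 16 tbsp/cup × 117 g/cup ≈ 73 g
butter: 30 g × 15/2 = 225 g
vegetable oil: (1 tbsp + 1 tsp = 4/3 tbsp) × 15/2 ÷ 16 tbsp/cup × 218 g/cup ≈ 136 g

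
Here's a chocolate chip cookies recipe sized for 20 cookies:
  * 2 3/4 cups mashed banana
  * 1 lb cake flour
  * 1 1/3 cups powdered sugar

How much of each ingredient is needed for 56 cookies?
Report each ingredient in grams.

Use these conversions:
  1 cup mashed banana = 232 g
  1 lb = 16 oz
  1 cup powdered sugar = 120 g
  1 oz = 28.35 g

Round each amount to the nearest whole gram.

mashed banana: 1786 g; cake flour: 1270 g; powdered sugar: 448 g

Scaling factor: 56/20 = 14/5 = 2.8.
mashed banana: 2.75 cup × 14/5 × 232 g/cup ≈ 1786 g
cake flour: 1 lb × 14/5 × 16 oz/lb × 28.35 g/oz ≈ 1270 g
powdered sugar: 4/3 cup × 14/5 × 120 g/cup = 448 g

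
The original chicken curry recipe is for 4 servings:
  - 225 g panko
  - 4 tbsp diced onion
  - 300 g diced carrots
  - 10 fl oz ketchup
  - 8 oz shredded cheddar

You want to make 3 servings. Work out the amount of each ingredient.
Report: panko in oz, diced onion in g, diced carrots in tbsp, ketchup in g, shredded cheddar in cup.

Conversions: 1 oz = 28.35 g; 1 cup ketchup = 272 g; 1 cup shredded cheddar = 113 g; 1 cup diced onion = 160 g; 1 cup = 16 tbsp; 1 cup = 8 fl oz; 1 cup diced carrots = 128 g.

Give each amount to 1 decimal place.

panko: 6.0 oz; diced onion: 30.0 g; diced carrots: 28.1 tbsp; ketchup: 255.0 g; shredded cheddar: 1.5 cup

Scaling factor: 3/4 = 0.75.
panko: 225 g × 3/4 ÷ 28.35 g/oz ≈ 6.0 oz
diced onion: 4 tbsp × 3/4 ÷ 16 tbsp/cup × 160 g/cup = 30.0 g
diced carrots: 300 g × 3/4 ÷ 128 g/cup × 16 tbsp/cup ≈ 28.1 tbsp
ketchup: 10 fl oz × 3/4 ÷ 8 fl oz/cup × 272 g/cup = 255.0 g
shredded cheddar: 8 oz × 3/4 × 28.35 g/oz ÷ 113 g/cup ≈ 1.5 cup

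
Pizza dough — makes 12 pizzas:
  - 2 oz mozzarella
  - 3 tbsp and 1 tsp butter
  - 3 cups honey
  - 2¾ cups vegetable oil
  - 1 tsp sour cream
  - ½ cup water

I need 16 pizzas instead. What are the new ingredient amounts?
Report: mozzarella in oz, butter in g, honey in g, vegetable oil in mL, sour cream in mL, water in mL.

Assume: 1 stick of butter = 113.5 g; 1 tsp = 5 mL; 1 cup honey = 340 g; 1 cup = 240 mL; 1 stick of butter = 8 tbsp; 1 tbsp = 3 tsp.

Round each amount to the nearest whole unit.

mozzarella: 3 oz; butter: 63 g; honey: 1360 g; vegetable oil: 880 mL; sour cream: 7 mL; water: 160 mL

Scaling factor: 16/12 = 4/3.
mozzarella: 2 oz × 4/3 ≈ 3 oz
butter: (3 tbsp + 1 tsp = 10/3 tbsp) × 4/3 ÷ 8 tbsp/stick × 113.5 g/stick ≈ 63 g
honey: 3 cup × 4/3 × 340 g/cup = 1360 g
vegetable oil: 2.75 cup × 4/3 × 240 mL/cup = 880 mL
sour cream: 1 tsp × 4/3 × 5 mL/tsp ≈ 7 mL
water: 0.5 cup × 4/3 × 240 mL/cup = 160 mL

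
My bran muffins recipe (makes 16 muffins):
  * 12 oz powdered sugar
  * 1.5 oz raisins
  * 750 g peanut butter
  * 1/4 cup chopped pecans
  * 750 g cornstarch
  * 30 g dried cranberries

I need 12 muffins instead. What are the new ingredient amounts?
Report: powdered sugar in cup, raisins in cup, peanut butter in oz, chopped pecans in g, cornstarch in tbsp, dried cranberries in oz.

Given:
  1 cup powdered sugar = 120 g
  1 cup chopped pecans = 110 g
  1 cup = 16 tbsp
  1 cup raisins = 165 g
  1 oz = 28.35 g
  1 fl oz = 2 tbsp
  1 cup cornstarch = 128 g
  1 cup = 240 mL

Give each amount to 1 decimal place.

powdered sugar: 2.1 cup; raisins: 0.2 cup; peanut butter: 19.8 oz; chopped pecans: 20.6 g; cornstarch: 70.3 tbsp; dried cranberries: 0.8 oz

Scaling factor: 12/16 = 3/4 = 0.75.
powdered sugar: 12 oz × 3/4 × 28.35 g/oz ÷ 120 g/cup ≈ 2.1 cup
raisins: 1.5 oz × 3/4 × 28.35 g/oz ÷ 165 g/cup ≈ 0.2 cup
peanut butter: 750 g × 3/4 ÷ 28.35 g/oz ≈ 19.8 oz
chopped pecans: 0.25 cup × 3/4 × 110 g/cup ≈ 20.6 g
cornstarch: 750 g × 3/4 ÷ 128 g/cup × 16 tbsp/cup ≈ 70.3 tbsp
dried cranberries: 30 g × 3/4 ÷ 28.35 g/oz ≈ 0.8 oz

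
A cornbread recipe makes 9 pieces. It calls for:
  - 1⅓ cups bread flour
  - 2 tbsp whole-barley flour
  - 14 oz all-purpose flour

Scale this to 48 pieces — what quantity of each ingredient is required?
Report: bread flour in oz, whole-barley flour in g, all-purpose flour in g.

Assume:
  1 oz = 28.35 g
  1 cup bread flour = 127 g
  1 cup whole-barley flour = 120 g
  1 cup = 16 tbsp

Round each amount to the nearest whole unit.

bread flour: 32 oz; whole-barley flour: 80 g; all-purpose flour: 2117 g

Scaling factor: 48/9 = 16/3.
bread flour: 4/3 cup × 16/3 × 127 g/cup ÷ 28.35 g/oz ≈ 32 oz
whole-barley flour: 2 tbsp × 16/3 ÷ 16 tbsp/cup × 120 g/cup = 80 g
all-purpose flour: 14 oz × 16/3 × 28.35 g/oz ≈ 2117 g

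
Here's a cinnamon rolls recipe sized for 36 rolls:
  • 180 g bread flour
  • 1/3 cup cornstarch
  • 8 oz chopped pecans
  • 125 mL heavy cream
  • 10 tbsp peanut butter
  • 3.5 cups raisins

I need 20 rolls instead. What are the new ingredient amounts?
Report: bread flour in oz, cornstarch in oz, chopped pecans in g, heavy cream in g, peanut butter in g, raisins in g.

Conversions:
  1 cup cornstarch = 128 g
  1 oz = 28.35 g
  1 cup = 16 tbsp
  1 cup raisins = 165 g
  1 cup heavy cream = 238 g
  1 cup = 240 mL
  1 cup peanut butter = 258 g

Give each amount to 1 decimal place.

bread flour: 3.5 oz; cornstarch: 0.8 oz; chopped pecans: 126.0 g; heavy cream: 68.9 g; peanut butter: 89.6 g; raisins: 320.8 g

Scaling factor: 20/36 = 5/9.
bread flour: 180 g × 5/9 ÷ 28.35 g/oz ≈ 3.5 oz
cornstarch: 1/3 cup × 5/9 × 128 g/cup ÷ 28.35 g/oz ≈ 0.8 oz
chopped pecans: 8 oz × 5/9 × 28.35 g/oz = 126.0 g
heavy cream: 125 mL × 5/9 ÷ 240 mL/cup × 238 g/cup ≈ 68.9 g
peanut butter: 10 tbsp × 5/9 ÷ 16 tbsp/cup × 258 g/cup ≈ 89.6 g
raisins: 3.5 cup × 5/9 × 165 g/cup ≈ 320.8 g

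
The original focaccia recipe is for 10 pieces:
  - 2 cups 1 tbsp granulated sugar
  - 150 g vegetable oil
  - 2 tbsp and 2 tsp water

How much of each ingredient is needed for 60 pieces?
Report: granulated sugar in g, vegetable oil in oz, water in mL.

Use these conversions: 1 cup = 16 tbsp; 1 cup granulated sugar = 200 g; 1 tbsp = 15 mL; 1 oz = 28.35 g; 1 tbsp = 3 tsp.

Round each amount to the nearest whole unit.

granulated sugar: 2475 g; vegetable oil: 32 oz; water: 240 mL

Scaling factor: 60/10 = 6.
granulated sugar: (2 cup + 1 tbsp = 2.0625 cup) × 6 × 200 g/cup = 2475 g
vegetable oil: 150 g × 6 ÷ 28.35 g/oz ≈ 32 oz
water: (2 tbsp + 2 tsp = 8/3 tbsp) × 6 × 15 mL/tbsp = 240 mL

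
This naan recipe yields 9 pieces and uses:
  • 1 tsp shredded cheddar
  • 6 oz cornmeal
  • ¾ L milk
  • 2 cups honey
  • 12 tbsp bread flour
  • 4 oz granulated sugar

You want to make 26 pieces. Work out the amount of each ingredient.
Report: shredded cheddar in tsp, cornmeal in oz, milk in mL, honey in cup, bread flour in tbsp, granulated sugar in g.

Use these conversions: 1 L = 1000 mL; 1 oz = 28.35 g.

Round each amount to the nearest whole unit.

shredded cheddar: 3 tsp; cornmeal: 17 oz; milk: 2167 mL; honey: 6 cup; bread flour: 35 tbsp; granulated sugar: 328 g

Scaling factor: 26/9.
shredded cheddar: 1 tsp × 26/9 ≈ 3 tsp
cornmeal: 6 oz × 26/9 ≈ 17 oz
milk: 0.75 L × 26/9 × 1000 mL/L ≈ 2167 mL
honey: 2 cup × 26/9 ≈ 6 cup
bread flour: 12 tbsp × 26/9 ≈ 35 tbsp
granulated sugar: 4 oz × 26/9 × 28.35 g/oz ≈ 328 g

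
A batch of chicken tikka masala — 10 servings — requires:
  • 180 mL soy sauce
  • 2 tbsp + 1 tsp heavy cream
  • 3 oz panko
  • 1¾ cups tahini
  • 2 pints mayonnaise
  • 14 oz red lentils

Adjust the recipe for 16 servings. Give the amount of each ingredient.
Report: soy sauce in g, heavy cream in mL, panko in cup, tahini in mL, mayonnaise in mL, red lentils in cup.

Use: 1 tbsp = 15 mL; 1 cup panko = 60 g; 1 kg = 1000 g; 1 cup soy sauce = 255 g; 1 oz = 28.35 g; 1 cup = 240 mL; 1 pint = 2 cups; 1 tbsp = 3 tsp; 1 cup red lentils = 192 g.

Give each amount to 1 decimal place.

soy sauce: 306.0 g; heavy cream: 56.0 mL; panko: 2.3 cup; tahini: 672.0 mL; mayonnaise: 1536.0 mL; red lentils: 3.3 cup

Scaling factor: 16/10 = 8/5 = 1.6.
soy sauce: 180 mL × 8/5 ÷ 240 mL/cup × 255 g/cup = 306.0 g
heavy cream: (2 tbsp + 1 tsp = 7/3 tbsp) × 8/5 × 15 mL/tbsp = 56.0 mL
panko: 3 oz × 8/5 × 28.35 g/oz ÷ 60 g/cup ≈ 2.3 cup
tahini: 1.75 cup × 8/5 × 240 mL/cup = 672.0 mL
mayonnaise: 2 pint × 8/5 × 2 cup/pint × 240 mL/cup = 1536.0 mL
red lentils: 14 oz × 8/5 × 28.35 g/oz ÷ 192 g/cup ≈ 3.3 cup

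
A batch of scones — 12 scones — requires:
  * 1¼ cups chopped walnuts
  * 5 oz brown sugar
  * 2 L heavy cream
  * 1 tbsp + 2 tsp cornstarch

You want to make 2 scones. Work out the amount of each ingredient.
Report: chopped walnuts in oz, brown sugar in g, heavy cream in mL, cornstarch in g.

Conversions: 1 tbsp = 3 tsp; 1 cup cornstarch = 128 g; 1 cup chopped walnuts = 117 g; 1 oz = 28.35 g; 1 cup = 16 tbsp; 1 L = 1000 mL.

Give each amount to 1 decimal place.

chopped walnuts: 0.9 oz; brown sugar: 23.6 g; heavy cream: 333.3 mL; cornstarch: 2.2 g

Scaling factor: 2/12 = 1/6.
chopped walnuts: 1.25 cup × 1/6 × 117 g/cup ÷ 28.35 g/oz ≈ 0.9 oz
brown sugar: 5 oz × 1/6 × 28.35 g/oz ≈ 23.6 g
heavy cream: 2 L × 1/6 × 1000 mL/L ≈ 333.3 mL
cornstarch: (1 tbsp + 2 tsp = 5/3 tbsp) × 1/6 ÷ 16 tbsp/cup × 128 g/cup ≈ 2.2 g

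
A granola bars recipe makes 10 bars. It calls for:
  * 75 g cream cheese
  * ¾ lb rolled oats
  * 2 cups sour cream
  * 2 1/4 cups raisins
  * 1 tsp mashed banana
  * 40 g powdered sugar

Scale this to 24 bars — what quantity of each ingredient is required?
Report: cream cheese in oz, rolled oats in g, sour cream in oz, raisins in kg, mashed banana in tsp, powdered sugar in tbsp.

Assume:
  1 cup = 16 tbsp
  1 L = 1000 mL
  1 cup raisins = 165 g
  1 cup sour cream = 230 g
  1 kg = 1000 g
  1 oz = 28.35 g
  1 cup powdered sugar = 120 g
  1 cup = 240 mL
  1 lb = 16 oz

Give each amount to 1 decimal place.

Scaling factor: 24/10 = 12/5 = 2.4.
cream cheese: 75 g × 12/5 ÷ 28.35 g/oz ≈ 6.3 oz
rolled oats: 0.75 lb × 12/5 × 16 oz/lb × 28.35 g/oz ≈ 816.5 g
sour cream: 2 cup × 12/5 × 230 g/cup ÷ 28.35 g/oz ≈ 38.9 oz
raisins: 2.25 cup × 12/5 × 165 g/cup ÷ 1000 g/kg ≈ 0.9 kg
mashed banana: 1 tsp × 12/5 = 2.4 tsp
powdered sugar: 40 g × 12/5 ÷ 120 g/cup × 16 tbsp/cup = 12.8 tbsp

cream cheese: 6.3 oz; rolled oats: 816.5 g; sour cream: 38.9 oz; raisins: 0.9 kg; mashed banana: 2.4 tsp; powdered sugar: 12.8 tbsp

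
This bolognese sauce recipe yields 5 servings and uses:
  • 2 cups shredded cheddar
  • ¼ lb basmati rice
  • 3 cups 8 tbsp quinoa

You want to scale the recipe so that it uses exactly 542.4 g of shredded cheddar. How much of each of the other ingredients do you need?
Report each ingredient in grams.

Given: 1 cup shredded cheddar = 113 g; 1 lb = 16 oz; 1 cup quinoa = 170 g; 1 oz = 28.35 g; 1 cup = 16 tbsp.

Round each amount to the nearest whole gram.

basmati rice: 272 g; quinoa: 1428 g

The original recipe has 226 g of shredded cheddar, so the scaling factor is 542.4 ÷ 226 = 12/5 = 2.4.
basmati rice: 0.25 lb × 12/5 × 16 oz/lb × 28.35 g/oz ≈ 272 g
quinoa: (3 cup + 8 tbsp = 3.5 cup) × 12/5 × 170 g/cup = 1428 g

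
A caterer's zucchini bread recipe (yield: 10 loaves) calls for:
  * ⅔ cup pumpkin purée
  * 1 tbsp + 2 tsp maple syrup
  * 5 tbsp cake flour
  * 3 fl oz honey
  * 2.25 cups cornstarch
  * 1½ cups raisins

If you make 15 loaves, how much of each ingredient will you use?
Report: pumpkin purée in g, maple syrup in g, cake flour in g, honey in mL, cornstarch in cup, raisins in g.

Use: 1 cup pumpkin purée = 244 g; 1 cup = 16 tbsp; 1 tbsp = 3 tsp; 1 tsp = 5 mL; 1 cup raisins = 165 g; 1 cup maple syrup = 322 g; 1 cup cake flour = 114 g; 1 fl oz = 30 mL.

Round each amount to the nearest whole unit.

pumpkin purée: 244 g; maple syrup: 50 g; cake flour: 53 g; honey: 135 mL; cornstarch: 3 cup; raisins: 371 g

Scaling factor: 15/10 = 3/2 = 1.5.
pumpkin purée: 2/3 cup × 3/2 × 244 g/cup = 244 g
maple syrup: (1 tbsp + 2 tsp = 5/3 tbsp) × 3/2 ÷ 16 tbsp/cup × 322 g/cup ≈ 50 g
cake flour: 5 tbsp × 3/2 ÷ 16 tbsp/cup × 114 g/cup ≈ 53 g
honey: 3 fl oz × 3/2 × 30 mL/fl oz = 135 mL
cornstarch: 2.25 cup × 3/2 ≈ 3 cup
raisins: 1.5 cup × 3/2 × 165 g/cup ≈ 371 g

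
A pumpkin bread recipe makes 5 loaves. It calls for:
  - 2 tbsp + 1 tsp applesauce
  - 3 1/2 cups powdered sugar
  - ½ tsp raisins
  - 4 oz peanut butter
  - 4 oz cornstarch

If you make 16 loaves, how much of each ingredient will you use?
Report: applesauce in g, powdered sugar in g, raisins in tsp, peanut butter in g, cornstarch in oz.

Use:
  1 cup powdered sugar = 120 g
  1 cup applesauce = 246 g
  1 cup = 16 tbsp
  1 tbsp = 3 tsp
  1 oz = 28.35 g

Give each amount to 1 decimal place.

Scaling factor: 16/5 = 3.2.
applesauce: (2 tbsp + 1 tsp = 7/3 tbsp) × 16/5 ÷ 16 tbsp/cup × 246 g/cup = 114.8 g
powdered sugar: 3.5 cup × 16/5 × 120 g/cup = 1344.0 g
raisins: 0.5 tsp × 16/5 = 1.6 tsp
peanut butter: 4 oz × 16/5 × 28.35 g/oz ≈ 362.9 g
cornstarch: 4 oz × 16/5 = 12.8 oz

applesauce: 114.8 g; powdered sugar: 1344.0 g; raisins: 1.6 tsp; peanut butter: 362.9 g; cornstarch: 12.8 oz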